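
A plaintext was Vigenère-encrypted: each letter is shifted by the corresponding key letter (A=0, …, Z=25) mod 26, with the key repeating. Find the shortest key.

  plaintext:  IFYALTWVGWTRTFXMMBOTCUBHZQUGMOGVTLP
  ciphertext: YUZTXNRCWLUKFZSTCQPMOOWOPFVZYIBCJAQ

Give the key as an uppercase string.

  i= 0: Y-I = 16 → Q
  i= 1: U-F = 15 → P
  i= 2: Z-Y =  1 → B
  i= 3: T-A = 19 → T
  i= 4: X-L = 12 → M
  i= 5: N-T = 20 → U
  i= 6: R-W = 21 → V
  i= 7: C-V =  7 → H
  i= 8: W-G = 16 → Q
  i= 9: L-W = 15 → P
  i=10: U-T =  1 → B
  i=11: K-R = 19 → T
  i=12: F-T = 12 → M
  i=13: Z-F = 20 → U
  i=14: S-X = 21 → V
  i=15: T-M =  7 → H
  i=16: C-M = 16 → Q
  i=17: Q-B = 15 → P
  i=18: P-O =  1 → B
  i=19: M-T = 19 → T
  i=20: O-C = 12 → M
  i=21: O-U = 20 → U
  i=22: W-B = 21 → V
  i=23: O-H =  7 → H
  i=24: P-Z = 16 → Q
  i=25: F-Q = 15 → P
  i=26: V-U =  1 → B
  i=27: Z-G = 19 → T
  i=28: Y-M = 12 → M
  i=29: I-O = 20 → U
  i=30: B-G = 21 → V
  i=31: C-V =  7 → H
  i=32: J-T = 16 → Q
  i=33: A-L = 15 → P
  i=34: Q-P =  1 → B
  shifts repeat with period 8: QPBTMUVH

QPBTMUVH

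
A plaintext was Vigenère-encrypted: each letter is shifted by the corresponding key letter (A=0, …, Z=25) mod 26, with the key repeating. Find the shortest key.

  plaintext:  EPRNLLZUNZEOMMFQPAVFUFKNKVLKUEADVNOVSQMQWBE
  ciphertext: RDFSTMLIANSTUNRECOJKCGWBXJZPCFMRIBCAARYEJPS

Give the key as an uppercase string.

NOOFIBMO

  i= 0: R-E = 13 → N
  i= 1: D-P = 14 → O
  i= 2: F-R = 14 → O
  i= 3: S-N =  5 → F
  i= 4: T-L =  8 → I
  i= 5: M-L =  1 → B
  i= 6: L-Z = 12 → M
  i= 7: I-U = 14 → O
  i= 8: A-N = 13 → N
  i= 9: N-Z = 14 → O
  i=10: S-E = 14 → O
  i=11: T-O =  5 → F
  i=12: U-M =  8 → I
  i=13: N-M =  1 → B
  i=14: R-F = 12 → M
  i=15: E-Q = 14 → O
  i=16: C-P = 13 → N
  i=17: O-A = 14 → O
  i=18: J-V = 14 → O
  i=19: K-F =  5 → F
  i=20: C-U =  8 → I
  i=21: G-F =  1 → B
  i=22: W-K = 12 → M
  i=23: B-N = 14 → O
  i=24: X-K = 13 → N
  i=25: J-V = 14 → O
  i=26: Z-L = 14 → O
  i=27: P-K =  5 → F
  i=28: C-U =  8 → I
  i=29: F-E =  1 → B
  i=30: M-A = 12 → M
  i=31: R-D = 14 → O
  i=32: I-V = 13 → N
  i=33: B-N = 14 → O
  i=34: C-O = 14 → O
  i=35: A-V =  5 → F
  i=36: A-S =  8 → I
  i=37: R-Q =  1 → B
  i=38: Y-M = 12 → M
  i=39: E-Q = 14 → O
  i=40: J-W = 13 → N
  i=41: P-B = 14 → O
  i=42: S-E = 14 → O
  shifts repeat with period 8: NOOFIBMO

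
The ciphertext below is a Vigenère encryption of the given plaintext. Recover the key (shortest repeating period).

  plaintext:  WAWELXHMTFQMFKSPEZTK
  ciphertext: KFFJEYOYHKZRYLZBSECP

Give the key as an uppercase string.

OFJFTBHM

  i= 0: K-W = 14 → O
  i= 1: F-A =  5 → F
  i= 2: F-W =  9 → J
  i= 3: J-E =  5 → F
  i= 4: E-L = 19 → T
  i= 5: Y-X =  1 → B
  i= 6: O-H =  7 → H
  i= 7: Y-M = 12 → M
  i= 8: H-T = 14 → O
  i= 9: K-F =  5 → F
  i=10: Z-Q =  9 → J
  i=11: R-M =  5 → F
  i=12: Y-F = 19 → T
  i=13: L-K =  1 → B
  i=14: Z-S =  7 → H
  i=15: B-P = 12 → M
  i=16: S-E = 14 → O
  i=17: E-Z =  5 → F
  i=18: C-T =  9 → J
  i=19: P-K =  5 → F
  shifts repeat with period 8: OFJFTBHM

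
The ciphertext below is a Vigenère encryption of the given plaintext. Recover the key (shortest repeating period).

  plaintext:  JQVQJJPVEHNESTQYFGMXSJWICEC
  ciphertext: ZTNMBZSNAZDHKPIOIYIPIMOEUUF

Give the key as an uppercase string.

QDSWS

  i= 0: Z-J = 16 → Q
  i= 1: T-Q =  3 → D
  i= 2: N-V = 18 → S
  i= 3: M-Q = 22 → W
  i= 4: B-J = 18 → S
  i= 5: Z-J = 16 → Q
  i= 6: S-P =  3 → D
  i= 7: N-V = 18 → S
  i= 8: A-E = 22 → W
  i= 9: Z-H = 18 → S
  i=10: D-N = 16 → Q
  i=11: H-E =  3 → D
  i=12: K-S = 18 → S
  i=13: P-T = 22 → W
  i=14: I-Q = 18 → S
  i=15: O-Y = 16 → Q
  i=16: I-F =  3 → D
  i=17: Y-G = 18 → S
  i=18: I-M = 22 → W
  i=19: P-X = 18 → S
  i=20: I-S = 16 → Q
  i=21: M-J =  3 → D
  i=22: O-W = 18 → S
  i=23: E-I = 22 → W
  i=24: U-C = 18 → S
  i=25: U-E = 16 → Q
  i=26: F-C =  3 → D
  shifts repeat with period 5: QDSWS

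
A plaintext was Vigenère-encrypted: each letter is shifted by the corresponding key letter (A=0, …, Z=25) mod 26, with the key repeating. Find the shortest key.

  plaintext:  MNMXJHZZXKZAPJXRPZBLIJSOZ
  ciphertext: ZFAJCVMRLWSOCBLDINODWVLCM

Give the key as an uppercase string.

NSOMTO

  i= 0: Z-M = 13 → N
  i= 1: F-N = 18 → S
  i= 2: A-M = 14 → O
  i= 3: J-X = 12 → M
  i= 4: C-J = 19 → T
  i= 5: V-H = 14 → O
  i= 6: M-Z = 13 → N
  i= 7: R-Z = 18 → S
  i= 8: L-X = 14 → O
  i= 9: W-K = 12 → M
  i=10: S-Z = 19 → T
  i=11: O-A = 14 → O
  i=12: C-P = 13 → N
  i=13: B-J = 18 → S
  i=14: L-X = 14 → O
  i=15: D-R = 12 → M
  i=16: I-P = 19 → T
  i=17: N-Z = 14 → O
  i=18: O-B = 13 → N
  i=19: D-L = 18 → S
  i=20: W-I = 14 → O
  i=21: V-J = 12 → M
  i=22: L-S = 19 → T
  i=23: C-O = 14 → O
  i=24: M-Z = 13 → N
  shifts repeat with period 6: NSOMTO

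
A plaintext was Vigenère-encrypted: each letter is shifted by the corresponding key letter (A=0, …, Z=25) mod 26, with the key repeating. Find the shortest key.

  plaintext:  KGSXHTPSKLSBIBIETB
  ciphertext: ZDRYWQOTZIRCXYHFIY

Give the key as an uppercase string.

PXZB

  i= 0: Z-K = 15 → P
  i= 1: D-G = 23 → X
  i= 2: R-S = 25 → Z
  i= 3: Y-X =  1 → B
  i= 4: W-H = 15 → P
  i= 5: Q-T = 23 → X
  i= 6: O-P = 25 → Z
  i= 7: T-S =  1 → B
  i= 8: Z-K = 15 → P
  i= 9: I-L = 23 → X
  i=10: R-S = 25 → Z
  i=11: C-B =  1 → B
  i=12: X-I = 15 → P
  i=13: Y-B = 23 → X
  i=14: H-I = 25 → Z
  i=15: F-E =  1 → B
  i=16: I-T = 15 → P
  i=17: Y-B = 23 → X
  shifts repeat with period 4: PXZB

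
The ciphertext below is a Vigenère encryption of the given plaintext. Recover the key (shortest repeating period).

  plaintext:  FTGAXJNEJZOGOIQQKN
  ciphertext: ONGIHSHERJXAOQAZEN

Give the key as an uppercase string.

JUAIK

  i= 0: O-F =  9 → J
  i= 1: N-T = 20 → U
  i= 2: G-G =  0 → A
  i= 3: I-A =  8 → I
  i= 4: H-X = 10 → K
  i= 5: S-J =  9 → J
  i= 6: H-N = 20 → U
  i= 7: E-E =  0 → A
  i= 8: R-J =  8 → I
  i= 9: J-Z = 10 → K
  i=10: X-O =  9 → J
  i=11: A-G = 20 → U
  i=12: O-O =  0 → A
  i=13: Q-I =  8 → I
  i=14: A-Q = 10 → K
  i=15: Z-Q =  9 → J
  i=16: E-K = 20 → U
  i=17: N-N =  0 → A
  shifts repeat with period 5: JUAIK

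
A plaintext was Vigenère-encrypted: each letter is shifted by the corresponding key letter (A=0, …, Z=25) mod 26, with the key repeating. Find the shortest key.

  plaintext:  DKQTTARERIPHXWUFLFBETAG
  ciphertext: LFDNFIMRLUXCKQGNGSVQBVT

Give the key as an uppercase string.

IVNUM

  i= 0: L-D =  8 → I
  i= 1: F-K = 21 → V
  i= 2: D-Q = 13 → N
  i= 3: N-T = 20 → U
  i= 4: F-T = 12 → M
  i= 5: I-A =  8 → I
  i= 6: M-R = 21 → V
  i= 7: R-E = 13 → N
  i= 8: L-R = 20 → U
  i= 9: U-I = 12 → M
  i=10: X-P =  8 → I
  i=11: C-H = 21 → V
  i=12: K-X = 13 → N
  i=13: Q-W = 20 → U
  i=14: G-U = 12 → M
  i=15: N-F =  8 → I
  i=16: G-L = 21 → V
  i=17: S-F = 13 → N
  i=18: V-B = 20 → U
  i=19: Q-E = 12 → M
  i=20: B-T =  8 → I
  i=21: V-A = 21 → V
  i=22: T-G = 13 → N
  shifts repeat with period 5: IVNUM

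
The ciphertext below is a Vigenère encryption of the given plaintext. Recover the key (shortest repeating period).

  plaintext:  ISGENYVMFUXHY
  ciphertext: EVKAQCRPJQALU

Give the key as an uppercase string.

WDE

  i= 0: E-I = 22 → W
  i= 1: V-S =  3 → D
  i= 2: K-G =  4 → E
  i= 3: A-E = 22 → W
  i= 4: Q-N =  3 → D
  i= 5: C-Y =  4 → E
  i= 6: R-V = 22 → W
  i= 7: P-M =  3 → D
  i= 8: J-F =  4 → E
  i= 9: Q-U = 22 → W
  i=10: A-X =  3 → D
  i=11: L-H =  4 → E
  i=12: U-Y = 22 → W
  shifts repeat with period 3: WDE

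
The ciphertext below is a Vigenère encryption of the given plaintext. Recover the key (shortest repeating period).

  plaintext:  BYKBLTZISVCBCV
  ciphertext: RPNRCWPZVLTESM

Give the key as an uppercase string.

  i= 0: R-B = 16 → Q
  i= 1: P-Y = 17 → R
  i= 2: N-K =  3 → D
  i= 3: R-B = 16 → Q
  i= 4: C-L = 17 → R
  i= 5: W-T =  3 → D
  i= 6: P-Z = 16 → Q
  i= 7: Z-I = 17 → R
  i= 8: V-S =  3 → D
  i= 9: L-V = 16 → Q
  i=10: T-C = 17 → R
  i=11: E-B =  3 → D
  i=12: S-C = 16 → Q
  i=13: M-V = 17 → R
  shifts repeat with period 3: QRD

QRD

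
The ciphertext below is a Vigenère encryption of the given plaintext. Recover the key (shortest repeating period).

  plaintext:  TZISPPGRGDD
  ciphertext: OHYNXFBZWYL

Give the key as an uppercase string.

  i= 0: O-T = 21 → V
  i= 1: H-Z =  8 → I
  i= 2: Y-I = 16 → Q
  i= 3: N-S = 21 → V
  i= 4: X-P =  8 → I
  i= 5: F-P = 16 → Q
  i= 6: B-G = 21 → V
  i= 7: Z-R =  8 → I
  i= 8: W-G = 16 → Q
  i= 9: Y-D = 21 → V
  i=10: L-D =  8 → I
  shifts repeat with period 3: VIQ

VIQ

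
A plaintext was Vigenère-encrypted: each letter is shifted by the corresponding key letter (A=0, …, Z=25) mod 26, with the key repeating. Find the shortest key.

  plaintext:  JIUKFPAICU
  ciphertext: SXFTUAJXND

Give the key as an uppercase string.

  i= 0: S-J =  9 → J
  i= 1: X-I = 15 → P
  i= 2: F-U = 11 → L
  i= 3: T-K =  9 → J
  i= 4: U-F = 15 → P
  i= 5: A-P = 11 → L
  i= 6: J-A =  9 → J
  i= 7: X-I = 15 → P
  i= 8: N-C = 11 → L
  i= 9: D-U =  9 → J
  shifts repeat with period 3: JPL

JPL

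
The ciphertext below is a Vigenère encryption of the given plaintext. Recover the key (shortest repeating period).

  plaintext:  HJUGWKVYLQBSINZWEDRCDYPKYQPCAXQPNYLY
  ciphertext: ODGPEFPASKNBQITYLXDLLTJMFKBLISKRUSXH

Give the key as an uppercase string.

  i= 0: O-H =  7 → H
  i= 1: D-J = 20 → U
  i= 2: G-U = 12 → M
  i= 3: P-G =  9 → J
  i= 4: E-W =  8 → I
  i= 5: F-K = 21 → V
  i= 6: P-V = 20 → U
  i= 7: A-Y =  2 → C
  i= 8: S-L =  7 → H
  i= 9: K-Q = 20 → U
  i=10: N-B = 12 → M
  i=11: B-S =  9 → J
  i=12: Q-I =  8 → I
  i=13: I-N = 21 → V
  i=14: T-Z = 20 → U
  i=15: Y-W =  2 → C
  i=16: L-E =  7 → H
  i=17: X-D = 20 → U
  i=18: D-R = 12 → M
  i=19: L-C =  9 → J
  i=20: L-D =  8 → I
  i=21: T-Y = 21 → V
  i=22: J-P = 20 → U
  i=23: M-K =  2 → C
  i=24: F-Y =  7 → H
  i=25: K-Q = 20 → U
  i=26: B-P = 12 → M
  i=27: L-C =  9 → J
  i=28: I-A =  8 → I
  i=29: S-X = 21 → V
  i=30: K-Q = 20 → U
  i=31: R-P =  2 → C
  i=32: U-N =  7 → H
  i=33: S-Y = 20 → U
  i=34: X-L = 12 → M
  i=35: H-Y =  9 → J
  shifts repeat with period 8: HUMJIVUC

HUMJIVUC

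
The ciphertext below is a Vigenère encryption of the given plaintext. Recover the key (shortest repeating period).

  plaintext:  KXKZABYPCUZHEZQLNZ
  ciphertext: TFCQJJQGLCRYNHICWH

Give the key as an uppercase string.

JISR

  i= 0: T-K =  9 → J
  i= 1: F-X =  8 → I
  i= 2: C-K = 18 → S
  i= 3: Q-Z = 17 → R
  i= 4: J-A =  9 → J
  i= 5: J-B =  8 → I
  i= 6: Q-Y = 18 → S
  i= 7: G-P = 17 → R
  i= 8: L-C =  9 → J
  i= 9: C-U =  8 → I
  i=10: R-Z = 18 → S
  i=11: Y-H = 17 → R
  i=12: N-E =  9 → J
  i=13: H-Z =  8 → I
  i=14: I-Q = 18 → S
  i=15: C-L = 17 → R
  i=16: W-N =  9 → J
  i=17: H-Z =  8 → I
  shifts repeat with period 4: JISR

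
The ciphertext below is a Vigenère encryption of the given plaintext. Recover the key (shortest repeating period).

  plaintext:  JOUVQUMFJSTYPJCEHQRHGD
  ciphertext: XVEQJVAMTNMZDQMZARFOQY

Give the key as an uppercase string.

  i= 0: X-J = 14 → O
  i= 1: V-O =  7 → H
  i= 2: E-U = 10 → K
  i= 3: Q-V = 21 → V
  i= 4: J-Q = 19 → T
  i= 5: V-U =  1 → B
  i= 6: A-M = 14 → O
  i= 7: M-F =  7 → H
  i= 8: T-J = 10 → K
  i= 9: N-S = 21 → V
  i=10: M-T = 19 → T
  i=11: Z-Y =  1 → B
  i=12: D-P = 14 → O
  i=13: Q-J =  7 → H
  i=14: M-C = 10 → K
  i=15: Z-E = 21 → V
  i=16: A-H = 19 → T
  i=17: R-Q =  1 → B
  i=18: F-R = 14 → O
  i=19: O-H =  7 → H
  i=20: Q-G = 10 → K
  i=21: Y-D = 21 → V
  shifts repeat with period 6: OHKVTB

OHKVTB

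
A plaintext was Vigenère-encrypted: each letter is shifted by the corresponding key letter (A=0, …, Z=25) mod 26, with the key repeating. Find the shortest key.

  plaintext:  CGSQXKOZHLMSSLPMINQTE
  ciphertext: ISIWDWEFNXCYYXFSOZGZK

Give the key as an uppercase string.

GMQG

  i= 0: I-C =  6 → G
  i= 1: S-G = 12 → M
  i= 2: I-S = 16 → Q
  i= 3: W-Q =  6 → G
  i= 4: D-X =  6 → G
  i= 5: W-K = 12 → M
  i= 6: E-O = 16 → Q
  i= 7: F-Z =  6 → G
  i= 8: N-H =  6 → G
  i= 9: X-L = 12 → M
  i=10: C-M = 16 → Q
  i=11: Y-S =  6 → G
  i=12: Y-S =  6 → G
  i=13: X-L = 12 → M
  i=14: F-P = 16 → Q
  i=15: S-M =  6 → G
  i=16: O-I =  6 → G
  i=17: Z-N = 12 → M
  i=18: G-Q = 16 → Q
  i=19: Z-T =  6 → G
  i=20: K-E =  6 → G
  shifts repeat with period 4: GMQG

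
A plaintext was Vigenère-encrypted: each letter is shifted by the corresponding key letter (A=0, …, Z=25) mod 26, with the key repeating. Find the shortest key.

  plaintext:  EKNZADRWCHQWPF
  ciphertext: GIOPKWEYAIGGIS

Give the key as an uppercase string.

CYBQKTN

  i= 0: G-E =  2 → C
  i= 1: I-K = 24 → Y
  i= 2: O-N =  1 → B
  i= 3: P-Z = 16 → Q
  i= 4: K-A = 10 → K
  i= 5: W-D = 19 → T
  i= 6: E-R = 13 → N
  i= 7: Y-W =  2 → C
  i= 8: A-C = 24 → Y
  i= 9: I-H =  1 → B
  i=10: G-Q = 16 → Q
  i=11: G-W = 10 → K
  i=12: I-P = 19 → T
  i=13: S-F = 13 → N
  shifts repeat with period 7: CYBQKTN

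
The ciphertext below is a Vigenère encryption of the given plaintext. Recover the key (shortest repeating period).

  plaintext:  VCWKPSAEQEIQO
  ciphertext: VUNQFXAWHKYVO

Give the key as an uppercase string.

ASRGQF

  i= 0: V-V =  0 → A
  i= 1: U-C = 18 → S
  i= 2: N-W = 17 → R
  i= 3: Q-K =  6 → G
  i= 4: F-P = 16 → Q
  i= 5: X-S =  5 → F
  i= 6: A-A =  0 → A
  i= 7: W-E = 18 → S
  i= 8: H-Q = 17 → R
  i= 9: K-E =  6 → G
  i=10: Y-I = 16 → Q
  i=11: V-Q =  5 → F
  i=12: O-O =  0 → A
  shifts repeat with period 6: ASRGQF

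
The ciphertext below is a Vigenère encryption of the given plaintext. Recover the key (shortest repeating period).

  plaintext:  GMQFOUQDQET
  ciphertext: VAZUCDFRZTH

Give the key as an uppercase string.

  i= 0: V-G = 15 → P
  i= 1: A-M = 14 → O
  i= 2: Z-Q =  9 → J
  i= 3: U-F = 15 → P
  i= 4: C-O = 14 → O
  i= 5: D-U =  9 → J
  i= 6: F-Q = 15 → P
  i= 7: R-D = 14 → O
  i= 8: Z-Q =  9 → J
  i= 9: T-E = 15 → P
  i=10: H-T = 14 → O
  shifts repeat with period 3: POJ

POJ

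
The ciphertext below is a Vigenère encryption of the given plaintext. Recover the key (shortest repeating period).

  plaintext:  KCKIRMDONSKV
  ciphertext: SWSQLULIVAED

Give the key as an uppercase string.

IUI

  i= 0: S-K =  8 → I
  i= 1: W-C = 20 → U
  i= 2: S-K =  8 → I
  i= 3: Q-I =  8 → I
  i= 4: L-R = 20 → U
  i= 5: U-M =  8 → I
  i= 6: L-D =  8 → I
  i= 7: I-O = 20 → U
  i= 8: V-N =  8 → I
  i= 9: A-S =  8 → I
  i=10: E-K = 20 → U
  i=11: D-V =  8 → I
  shifts repeat with period 3: IUI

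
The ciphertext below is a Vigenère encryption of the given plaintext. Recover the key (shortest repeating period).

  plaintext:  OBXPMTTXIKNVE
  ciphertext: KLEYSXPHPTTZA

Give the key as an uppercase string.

  i= 0: K-O = 22 → W
  i= 1: L-B = 10 → K
  i= 2: E-X =  7 → H
  i= 3: Y-P =  9 → J
  i= 4: S-M =  6 → G
  i= 5: X-T =  4 → E
  i= 6: P-T = 22 → W
  i= 7: H-X = 10 → K
  i= 8: P-I =  7 → H
  i= 9: T-K =  9 → J
  i=10: T-N =  6 → G
  i=11: Z-V =  4 → E
  i=12: A-E = 22 → W
  shifts repeat with period 6: WKHJGE

WKHJGE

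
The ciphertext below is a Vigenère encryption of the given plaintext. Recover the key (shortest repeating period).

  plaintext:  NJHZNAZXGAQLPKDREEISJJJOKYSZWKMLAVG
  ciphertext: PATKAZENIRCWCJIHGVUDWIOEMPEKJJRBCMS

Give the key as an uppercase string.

  i= 0: P-N =  2 → C
  i= 1: A-J = 17 → R
  i= 2: T-H = 12 → M
  i= 3: K-Z = 11 → L
  i= 4: A-N = 13 → N
  i= 5: Z-A = 25 → Z
  i= 6: E-Z =  5 → F
  i= 7: N-X = 16 → Q
  i= 8: I-G =  2 → C
  i= 9: R-A = 17 → R
  i=10: C-Q = 12 → M
  i=11: W-L = 11 → L
  i=12: C-P = 13 → N
  i=13: J-K = 25 → Z
  i=14: I-D =  5 → F
  i=15: H-R = 16 → Q
  i=16: G-E =  2 → C
  i=17: V-E = 17 → R
  i=18: U-I = 12 → M
  i=19: D-S = 11 → L
  i=20: W-J = 13 → N
  i=21: I-J = 25 → Z
  i=22: O-J =  5 → F
  i=23: E-O = 16 → Q
  i=24: M-K =  2 → C
  i=25: P-Y = 17 → R
  i=26: E-S = 12 → M
  i=27: K-Z = 11 → L
  i=28: J-W = 13 → N
  i=29: J-K = 25 → Z
  i=30: R-M =  5 → F
  i=31: B-L = 16 → Q
  i=32: C-A =  2 → C
  i=33: M-V = 17 → R
  i=34: S-G = 12 → M
  shifts repeat with period 8: CRMLNZFQ

CRMLNZFQ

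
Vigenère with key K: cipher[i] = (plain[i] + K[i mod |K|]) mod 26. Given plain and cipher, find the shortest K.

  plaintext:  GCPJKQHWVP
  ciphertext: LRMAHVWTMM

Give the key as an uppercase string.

FPXRX

  i= 0: L-G =  5 → F
  i= 1: R-C = 15 → P
  i= 2: M-P = 23 → X
  i= 3: A-J = 17 → R
  i= 4: H-K = 23 → X
  i= 5: V-Q =  5 → F
  i= 6: W-H = 15 → P
  i= 7: T-W = 23 → X
  i= 8: M-V = 17 → R
  i= 9: M-P = 23 → X
  shifts repeat with period 5: FPXRX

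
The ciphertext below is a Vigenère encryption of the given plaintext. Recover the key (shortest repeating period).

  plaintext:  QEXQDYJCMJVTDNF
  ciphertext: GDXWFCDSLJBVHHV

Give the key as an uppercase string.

QZAGCEU

  i= 0: G-Q = 16 → Q
  i= 1: D-E = 25 → Z
  i= 2: X-X =  0 → A
  i= 3: W-Q =  6 → G
  i= 4: F-D =  2 → C
  i= 5: C-Y =  4 → E
  i= 6: D-J = 20 → U
  i= 7: S-C = 16 → Q
  i= 8: L-M = 25 → Z
  i= 9: J-J =  0 → A
  i=10: B-V =  6 → G
  i=11: V-T =  2 → C
  i=12: H-D =  4 → E
  i=13: H-N = 20 → U
  i=14: V-F = 16 → Q
  shifts repeat with period 7: QZAGCEU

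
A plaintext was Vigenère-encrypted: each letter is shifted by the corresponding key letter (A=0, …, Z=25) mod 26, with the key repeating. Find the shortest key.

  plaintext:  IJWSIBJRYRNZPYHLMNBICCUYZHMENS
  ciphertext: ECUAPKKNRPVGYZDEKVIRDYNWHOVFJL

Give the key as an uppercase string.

WTYIHJB

  i= 0: E-I = 22 → W
  i= 1: C-J = 19 → T
  i= 2: U-W = 24 → Y
  i= 3: A-S =  8 → I
  i= 4: P-I =  7 → H
  i= 5: K-B =  9 → J
  i= 6: K-J =  1 → B
  i= 7: N-R = 22 → W
  i= 8: R-Y = 19 → T
  i= 9: P-R = 24 → Y
  i=10: V-N =  8 → I
  i=11: G-Z =  7 → H
  i=12: Y-P =  9 → J
  i=13: Z-Y =  1 → B
  i=14: D-H = 22 → W
  i=15: E-L = 19 → T
  i=16: K-M = 24 → Y
  i=17: V-N =  8 → I
  i=18: I-B =  7 → H
  i=19: R-I =  9 → J
  i=20: D-C =  1 → B
  i=21: Y-C = 22 → W
  i=22: N-U = 19 → T
  i=23: W-Y = 24 → Y
  i=24: H-Z =  8 → I
  i=25: O-H =  7 → H
  i=26: V-M =  9 → J
  i=27: F-E =  1 → B
  i=28: J-N = 22 → W
  i=29: L-S = 19 → T
  shifts repeat with period 7: WTYIHJB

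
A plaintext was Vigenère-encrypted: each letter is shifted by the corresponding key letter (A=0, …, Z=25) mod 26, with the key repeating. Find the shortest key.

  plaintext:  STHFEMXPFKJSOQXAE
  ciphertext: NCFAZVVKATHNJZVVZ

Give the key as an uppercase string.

VJYV

  i= 0: N-S = 21 → V
  i= 1: C-T =  9 → J
  i= 2: F-H = 24 → Y
  i= 3: A-F = 21 → V
  i= 4: Z-E = 21 → V
  i= 5: V-M =  9 → J
  i= 6: V-X = 24 → Y
  i= 7: K-P = 21 → V
  i= 8: A-F = 21 → V
  i= 9: T-K =  9 → J
  i=10: H-J = 24 → Y
  i=11: N-S = 21 → V
  i=12: J-O = 21 → V
  i=13: Z-Q =  9 → J
  i=14: V-X = 24 → Y
  i=15: V-A = 21 → V
  i=16: Z-E = 21 → V
  shifts repeat with period 4: VJYV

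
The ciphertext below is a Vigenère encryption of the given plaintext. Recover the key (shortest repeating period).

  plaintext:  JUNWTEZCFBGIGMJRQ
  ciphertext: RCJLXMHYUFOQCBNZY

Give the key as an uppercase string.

IIWPE

  i= 0: R-J =  8 → I
  i= 1: C-U =  8 → I
  i= 2: J-N = 22 → W
  i= 3: L-W = 15 → P
  i= 4: X-T =  4 → E
  i= 5: M-E =  8 → I
  i= 6: H-Z =  8 → I
  i= 7: Y-C = 22 → W
  i= 8: U-F = 15 → P
  i= 9: F-B =  4 → E
  i=10: O-G =  8 → I
  i=11: Q-I =  8 → I
  i=12: C-G = 22 → W
  i=13: B-M = 15 → P
  i=14: N-J =  4 → E
  i=15: Z-R =  8 → I
  i=16: Y-Q =  8 → I
  shifts repeat with period 5: IIWPE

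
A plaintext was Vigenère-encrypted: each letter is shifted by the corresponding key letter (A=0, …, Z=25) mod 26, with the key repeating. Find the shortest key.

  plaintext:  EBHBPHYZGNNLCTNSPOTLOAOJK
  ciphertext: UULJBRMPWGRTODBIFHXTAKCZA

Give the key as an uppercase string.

QTEIMKOQ

  i= 0: U-E = 16 → Q
  i= 1: U-B = 19 → T
  i= 2: L-H =  4 → E
  i= 3: J-B =  8 → I
  i= 4: B-P = 12 → M
  i= 5: R-H = 10 → K
  i= 6: M-Y = 14 → O
  i= 7: P-Z = 16 → Q
  i= 8: W-G = 16 → Q
  i= 9: G-N = 19 → T
  i=10: R-N =  4 → E
  i=11: T-L =  8 → I
  i=12: O-C = 12 → M
  i=13: D-T = 10 → K
  i=14: B-N = 14 → O
  i=15: I-S = 16 → Q
  i=16: F-P = 16 → Q
  i=17: H-O = 19 → T
  i=18: X-T =  4 → E
  i=19: T-L =  8 → I
  i=20: A-O = 12 → M
  i=21: K-A = 10 → K
  i=22: C-O = 14 → O
  i=23: Z-J = 16 → Q
  i=24: A-K = 16 → Q
  shifts repeat with period 8: QTEIMKOQ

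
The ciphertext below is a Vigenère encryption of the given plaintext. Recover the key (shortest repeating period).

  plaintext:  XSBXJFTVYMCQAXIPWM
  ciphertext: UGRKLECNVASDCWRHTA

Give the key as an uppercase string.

  i= 0: U-X = 23 → X
  i= 1: G-S = 14 → O
  i= 2: R-B = 16 → Q
  i= 3: K-X = 13 → N
  i= 4: L-J =  2 → C
  i= 5: E-F = 25 → Z
  i= 6: C-T =  9 → J
  i= 7: N-V = 18 → S
  i= 8: V-Y = 23 → X
  i= 9: A-M = 14 → O
  i=10: S-C = 16 → Q
  i=11: D-Q = 13 → N
  i=12: C-A =  2 → C
  i=13: W-X = 25 → Z
  i=14: R-I =  9 → J
  i=15: H-P = 18 → S
  i=16: T-W = 23 → X
  i=17: A-M = 14 → O
  shifts repeat with period 8: XOQNCZJS

XOQNCZJS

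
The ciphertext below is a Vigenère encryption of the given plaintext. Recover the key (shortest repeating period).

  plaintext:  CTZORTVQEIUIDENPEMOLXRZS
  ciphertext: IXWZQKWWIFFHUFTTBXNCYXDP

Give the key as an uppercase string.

  i= 0: I-C =  6 → G
  i= 1: X-T =  4 → E
  i= 2: W-Z = 23 → X
  i= 3: Z-O = 11 → L
  i= 4: Q-R = 25 → Z
  i= 5: K-T = 17 → R
  i= 6: W-V =  1 → B
  i= 7: W-Q =  6 → G
  i= 8: I-E =  4 → E
  i= 9: F-I = 23 → X
  i=10: F-U = 11 → L
  i=11: H-I = 25 → Z
  i=12: U-D = 17 → R
  i=13: F-E =  1 → B
  i=14: T-N =  6 → G
  i=15: T-P =  4 → E
  i=16: B-E = 23 → X
  i=17: X-M = 11 → L
  i=18: N-O = 25 → Z
  i=19: C-L = 17 → R
  i=20: Y-X =  1 → B
  i=21: X-R =  6 → G
  i=22: D-Z =  4 → E
  i=23: P-S = 23 → X
  shifts repeat with period 7: GEXLZRB

GEXLZRB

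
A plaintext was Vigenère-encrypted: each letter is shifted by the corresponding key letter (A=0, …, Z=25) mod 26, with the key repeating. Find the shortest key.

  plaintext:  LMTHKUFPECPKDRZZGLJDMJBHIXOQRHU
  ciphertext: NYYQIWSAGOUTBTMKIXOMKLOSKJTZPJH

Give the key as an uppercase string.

  i= 0: N-L =  2 → C
  i= 1: Y-M = 12 → M
  i= 2: Y-T =  5 → F
  i= 3: Q-H =  9 → J
  i= 4: I-K = 24 → Y
  i= 5: W-U =  2 → C
  i= 6: S-F = 13 → N
  i= 7: A-P = 11 → L
  i= 8: G-E =  2 → C
  i= 9: O-C = 12 → M
  i=10: U-P =  5 → F
  i=11: T-K =  9 → J
  i=12: B-D = 24 → Y
  i=13: T-R =  2 → C
  i=14: M-Z = 13 → N
  i=15: K-Z = 11 → L
  i=16: I-G =  2 → C
  i=17: X-L = 12 → M
  i=18: O-J =  5 → F
  i=19: M-D =  9 → J
  i=20: K-M = 24 → Y
  i=21: L-J =  2 → C
  i=22: O-B = 13 → N
  i=23: S-H = 11 → L
  i=24: K-I =  2 → C
  i=25: J-X = 12 → M
  i=26: T-O =  5 → F
  i=27: Z-Q =  9 → J
  i=28: P-R = 24 → Y
  i=29: J-H =  2 → C
  i=30: H-U = 13 → N
  shifts repeat with period 8: CMFJYCNL

CMFJYCNL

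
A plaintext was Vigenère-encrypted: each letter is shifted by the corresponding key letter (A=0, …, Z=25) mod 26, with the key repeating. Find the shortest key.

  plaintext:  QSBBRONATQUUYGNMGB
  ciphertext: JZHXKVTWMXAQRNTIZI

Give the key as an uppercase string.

  i= 0: J-Q = 19 → T
  i= 1: Z-S =  7 → H
  i= 2: H-B =  6 → G
  i= 3: X-B = 22 → W
  i= 4: K-R = 19 → T
  i= 5: V-O =  7 → H
  i= 6: T-N =  6 → G
  i= 7: W-A = 22 → W
  i= 8: M-T = 19 → T
  i= 9: X-Q =  7 → H
  i=10: A-U =  6 → G
  i=11: Q-U = 22 → W
  i=12: R-Y = 19 → T
  i=13: N-G =  7 → H
  i=14: T-N =  6 → G
  i=15: I-M = 22 → W
  i=16: Z-G = 19 → T
  i=17: I-B =  7 → H
  shifts repeat with period 4: THGW

THGW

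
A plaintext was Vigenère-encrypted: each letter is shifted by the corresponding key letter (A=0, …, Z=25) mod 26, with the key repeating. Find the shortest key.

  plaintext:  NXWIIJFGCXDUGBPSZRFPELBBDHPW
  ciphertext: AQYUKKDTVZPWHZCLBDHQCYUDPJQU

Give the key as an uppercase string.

  i= 0: A-N = 13 → N
  i= 1: Q-X = 19 → T
  i= 2: Y-W =  2 → C
  i= 3: U-I = 12 → M
  i= 4: K-I =  2 → C
  i= 5: K-J =  1 → B
  i= 6: D-F = 24 → Y
  i= 7: T-G = 13 → N
  i= 8: V-C = 19 → T
  i= 9: Z-X =  2 → C
  i=10: P-D = 12 → M
  i=11: W-U =  2 → C
  i=12: H-G =  1 → B
  i=13: Z-B = 24 → Y
  i=14: C-P = 13 → N
  i=15: L-S = 19 → T
  i=16: B-Z =  2 → C
  i=17: D-R = 12 → M
  i=18: H-F =  2 → C
  i=19: Q-P =  1 → B
  i=20: C-E = 24 → Y
  i=21: Y-L = 13 → N
  i=22: U-B = 19 → T
  i=23: D-B =  2 → C
  i=24: P-D = 12 → M
  i=25: J-H =  2 → C
  i=26: Q-P =  1 → B
  i=27: U-W = 24 → Y
  shifts repeat with period 7: NTCMCBY

NTCMCBY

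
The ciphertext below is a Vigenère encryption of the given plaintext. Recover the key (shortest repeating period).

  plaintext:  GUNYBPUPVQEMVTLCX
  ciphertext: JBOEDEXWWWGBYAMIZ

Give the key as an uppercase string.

DHBGCP

  i= 0: J-G =  3 → D
  i= 1: B-U =  7 → H
  i= 2: O-N =  1 → B
  i= 3: E-Y =  6 → G
  i= 4: D-B =  2 → C
  i= 5: E-P = 15 → P
  i= 6: X-U =  3 → D
  i= 7: W-P =  7 → H
  i= 8: W-V =  1 → B
  i= 9: W-Q =  6 → G
  i=10: G-E =  2 → C
  i=11: B-M = 15 → P
  i=12: Y-V =  3 → D
  i=13: A-T =  7 → H
  i=14: M-L =  1 → B
  i=15: I-C =  6 → G
  i=16: Z-X =  2 → C
  shifts repeat with period 6: DHBGCP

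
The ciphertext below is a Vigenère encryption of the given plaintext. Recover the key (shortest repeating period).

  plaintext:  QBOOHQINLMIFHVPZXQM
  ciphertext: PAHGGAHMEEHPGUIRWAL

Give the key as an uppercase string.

ZZTSZK

  i= 0: P-Q = 25 → Z
  i= 1: A-B = 25 → Z
  i= 2: H-O = 19 → T
  i= 3: G-O = 18 → S
  i= 4: G-H = 25 → Z
  i= 5: A-Q = 10 → K
  i= 6: H-I = 25 → Z
  i= 7: M-N = 25 → Z
  i= 8: E-L = 19 → T
  i= 9: E-M = 18 → S
  i=10: H-I = 25 → Z
  i=11: P-F = 10 → K
  i=12: G-H = 25 → Z
  i=13: U-V = 25 → Z
  i=14: I-P = 19 → T
  i=15: R-Z = 18 → S
  i=16: W-X = 25 → Z
  i=17: A-Q = 10 → K
  i=18: L-M = 25 → Z
  shifts repeat with period 6: ZZTSZK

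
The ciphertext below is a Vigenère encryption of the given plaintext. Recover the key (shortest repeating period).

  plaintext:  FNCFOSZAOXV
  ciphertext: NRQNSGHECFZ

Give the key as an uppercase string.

IEO

  i= 0: N-F =  8 → I
  i= 1: R-N =  4 → E
  i= 2: Q-C = 14 → O
  i= 3: N-F =  8 → I
  i= 4: S-O =  4 → E
  i= 5: G-S = 14 → O
  i= 6: H-Z =  8 → I
  i= 7: E-A =  4 → E
  i= 8: C-O = 14 → O
  i= 9: F-X =  8 → I
  i=10: Z-V =  4 → E
  shifts repeat with period 3: IEO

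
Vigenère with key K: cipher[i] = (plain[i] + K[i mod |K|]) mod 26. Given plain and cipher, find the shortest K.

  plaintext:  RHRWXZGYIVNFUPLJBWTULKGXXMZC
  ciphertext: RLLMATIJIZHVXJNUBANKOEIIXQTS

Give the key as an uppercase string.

AEUQDUCL

  i= 0: R-R =  0 → A
  i= 1: L-H =  4 → E
  i= 2: L-R = 20 → U
  i= 3: M-W = 16 → Q
  i= 4: A-X =  3 → D
  i= 5: T-Z = 20 → U
  i= 6: I-G =  2 → C
  i= 7: J-Y = 11 → L
  i= 8: I-I =  0 → A
  i= 9: Z-V =  4 → E
  i=10: H-N = 20 → U
  i=11: V-F = 16 → Q
  i=12: X-U =  3 → D
  i=13: J-P = 20 → U
  i=14: N-L =  2 → C
  i=15: U-J = 11 → L
  i=16: B-B =  0 → A
  i=17: A-W =  4 → E
  i=18: N-T = 20 → U
  i=19: K-U = 16 → Q
  i=20: O-L =  3 → D
  i=21: E-K = 20 → U
  i=22: I-G =  2 → C
  i=23: I-X = 11 → L
  i=24: X-X =  0 → A
  i=25: Q-M =  4 → E
  i=26: T-Z = 20 → U
  i=27: S-C = 16 → Q
  shifts repeat with period 8: AEUQDUCL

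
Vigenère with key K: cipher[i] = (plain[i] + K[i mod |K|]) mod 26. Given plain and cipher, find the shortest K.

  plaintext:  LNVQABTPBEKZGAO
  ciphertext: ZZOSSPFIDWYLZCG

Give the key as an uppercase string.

  i= 0: Z-L = 14 → O
  i= 1: Z-N = 12 → M
  i= 2: O-V = 19 → T
  i= 3: S-Q =  2 → C
  i= 4: S-A = 18 → S
  i= 5: P-B = 14 → O
  i= 6: F-T = 12 → M
  i= 7: I-P = 19 → T
  i= 8: D-B =  2 → C
  i= 9: W-E = 18 → S
  i=10: Y-K = 14 → O
  i=11: L-Z = 12 → M
  i=12: Z-G = 19 → T
  i=13: C-A =  2 → C
  i=14: G-O = 18 → S
  shifts repeat with period 5: OMTCS

OMTCS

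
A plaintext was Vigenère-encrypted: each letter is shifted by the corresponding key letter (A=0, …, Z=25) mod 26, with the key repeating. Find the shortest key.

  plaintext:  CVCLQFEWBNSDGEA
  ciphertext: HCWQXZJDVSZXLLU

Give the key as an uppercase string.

  i= 0: H-C =  5 → F
  i= 1: C-V =  7 → H
  i= 2: W-C = 20 → U
  i= 3: Q-L =  5 → F
  i= 4: X-Q =  7 → H
  i= 5: Z-F = 20 → U
  i= 6: J-E =  5 → F
  i= 7: D-W =  7 → H
  i= 8: V-B = 20 → U
  i= 9: S-N =  5 → F
  i=10: Z-S =  7 → H
  i=11: X-D = 20 → U
  i=12: L-G =  5 → F
  i=13: L-E =  7 → H
  i=14: U-A = 20 → U
  shifts repeat with period 3: FHU

FHU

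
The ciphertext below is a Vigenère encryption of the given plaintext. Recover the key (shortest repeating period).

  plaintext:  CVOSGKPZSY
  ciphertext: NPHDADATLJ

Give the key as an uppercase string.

  i= 0: N-C = 11 → L
  i= 1: P-V = 20 → U
  i= 2: H-O = 19 → T
  i= 3: D-S = 11 → L
  i= 4: A-G = 20 → U
  i= 5: D-K = 19 → T
  i= 6: A-P = 11 → L
  i= 7: T-Z = 20 → U
  i= 8: L-S = 19 → T
  i= 9: J-Y = 11 → L
  shifts repeat with period 3: LUT

LUT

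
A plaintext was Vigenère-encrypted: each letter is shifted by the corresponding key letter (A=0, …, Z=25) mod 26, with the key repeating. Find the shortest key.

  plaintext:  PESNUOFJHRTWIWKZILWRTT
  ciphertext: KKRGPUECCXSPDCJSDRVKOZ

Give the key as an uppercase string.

VGZT

  i= 0: K-P = 21 → V
  i= 1: K-E =  6 → G
  i= 2: R-S = 25 → Z
  i= 3: G-N = 19 → T
  i= 4: P-U = 21 → V
  i= 5: U-O =  6 → G
  i= 6: E-F = 25 → Z
  i= 7: C-J = 19 → T
  i= 8: C-H = 21 → V
  i= 9: X-R =  6 → G
  i=10: S-T = 25 → Z
  i=11: P-W = 19 → T
  i=12: D-I = 21 → V
  i=13: C-W =  6 → G
  i=14: J-K = 25 → Z
  i=15: S-Z = 19 → T
  i=16: D-I = 21 → V
  i=17: R-L =  6 → G
  i=18: V-W = 25 → Z
  i=19: K-R = 19 → T
  i=20: O-T = 21 → V
  i=21: Z-T =  6 → G
  shifts repeat with period 4: VGZT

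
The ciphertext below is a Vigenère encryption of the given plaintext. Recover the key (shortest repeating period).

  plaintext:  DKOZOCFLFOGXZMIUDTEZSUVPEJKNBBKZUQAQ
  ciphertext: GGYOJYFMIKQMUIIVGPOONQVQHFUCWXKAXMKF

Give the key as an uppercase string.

  i= 0: G-D =  3 → D
  i= 1: G-K = 22 → W
  i= 2: Y-O = 10 → K
  i= 3: O-Z = 15 → P
  i= 4: J-O = 21 → V
  i= 5: Y-C = 22 → W
  i= 6: F-F =  0 → A
  i= 7: M-L =  1 → B
  i= 8: I-F =  3 → D
  i= 9: K-O = 22 → W
  i=10: Q-G = 10 → K
  i=11: M-X = 15 → P
  i=12: U-Z = 21 → V
  i=13: I-M = 22 → W
  i=14: I-I =  0 → A
  i=15: V-U =  1 → B
  i=16: G-D =  3 → D
  i=17: P-T = 22 → W
  i=18: O-E = 10 → K
  i=19: O-Z = 15 → P
  i=20: N-S = 21 → V
  i=21: Q-U = 22 → W
  i=22: V-V =  0 → A
  i=23: Q-P =  1 → B
  i=24: H-E =  3 → D
  i=25: F-J = 22 → W
  i=26: U-K = 10 → K
  i=27: C-N = 15 → P
  i=28: W-B = 21 → V
  i=29: X-B = 22 → W
  i=30: K-K =  0 → A
  i=31: A-Z =  1 → B
  i=32: X-U =  3 → D
  i=33: M-Q = 22 → W
  i=34: K-A = 10 → K
  i=35: F-Q = 15 → P
  shifts repeat with period 8: DWKPVWAB

DWKPVWAB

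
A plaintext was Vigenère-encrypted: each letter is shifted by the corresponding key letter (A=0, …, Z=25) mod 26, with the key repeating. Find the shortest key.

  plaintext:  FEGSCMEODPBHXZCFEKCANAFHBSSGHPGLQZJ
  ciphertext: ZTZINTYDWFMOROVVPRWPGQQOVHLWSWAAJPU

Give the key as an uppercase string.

UPTQLH

  i= 0: Z-F = 20 → U
  i= 1: T-E = 15 → P
  i= 2: Z-G = 19 → T
  i= 3: I-S = 16 → Q
  i= 4: N-C = 11 → L
  i= 5: T-M =  7 → H
  i= 6: Y-E = 20 → U
  i= 7: D-O = 15 → P
  i= 8: W-D = 19 → T
  i= 9: F-P = 16 → Q
  i=10: M-B = 11 → L
  i=11: O-H =  7 → H
  i=12: R-X = 20 → U
  i=13: O-Z = 15 → P
  i=14: V-C = 19 → T
  i=15: V-F = 16 → Q
  i=16: P-E = 11 → L
  i=17: R-K =  7 → H
  i=18: W-C = 20 → U
  i=19: P-A = 15 → P
  i=20: G-N = 19 → T
  i=21: Q-A = 16 → Q
  i=22: Q-F = 11 → L
  i=23: O-H =  7 → H
  i=24: V-B = 20 → U
  i=25: H-S = 15 → P
  i=26: L-S = 19 → T
  i=27: W-G = 16 → Q
  i=28: S-H = 11 → L
  i=29: W-P =  7 → H
  i=30: A-G = 20 → U
  i=31: A-L = 15 → P
  i=32: J-Q = 19 → T
  i=33: P-Z = 16 → Q
  i=34: U-J = 11 → L
  shifts repeat with period 6: UPTQLH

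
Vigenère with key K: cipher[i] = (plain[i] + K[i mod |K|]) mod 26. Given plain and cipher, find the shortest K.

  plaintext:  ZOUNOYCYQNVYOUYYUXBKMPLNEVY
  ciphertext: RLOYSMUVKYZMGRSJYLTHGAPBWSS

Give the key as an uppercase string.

  i= 0: R-Z = 18 → S
  i= 1: L-O = 23 → X
  i= 2: O-U = 20 → U
  i= 3: Y-N = 11 → L
  i= 4: S-O =  4 → E
  i= 5: M-Y = 14 → O
  i= 6: U-C = 18 → S
  i= 7: V-Y = 23 → X
  i= 8: K-Q = 20 → U
  i= 9: Y-N = 11 → L
  i=10: Z-V =  4 → E
  i=11: M-Y = 14 → O
  i=12: G-O = 18 → S
  i=13: R-U = 23 → X
  i=14: S-Y = 20 → U
  i=15: J-Y = 11 → L
  i=16: Y-U =  4 → E
  i=17: L-X = 14 → O
  i=18: T-B = 18 → S
  i=19: H-K = 23 → X
  i=20: G-M = 20 → U
  i=21: A-P = 11 → L
  i=22: P-L =  4 → E
  i=23: B-N = 14 → O
  i=24: W-E = 18 → S
  i=25: S-V = 23 → X
  i=26: S-Y = 20 → U
  shifts repeat with period 6: SXULEO

SXULEO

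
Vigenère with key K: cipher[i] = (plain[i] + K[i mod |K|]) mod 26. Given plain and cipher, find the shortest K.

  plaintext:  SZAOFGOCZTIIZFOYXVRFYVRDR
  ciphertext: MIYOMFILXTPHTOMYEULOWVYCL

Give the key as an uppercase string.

  i= 0: M-S = 20 → U
  i= 1: I-Z =  9 → J
  i= 2: Y-A = 24 → Y
  i= 3: O-O =  0 → A
  i= 4: M-F =  7 → H
  i= 5: F-G = 25 → Z
  i= 6: I-O = 20 → U
  i= 7: L-C =  9 → J
  i= 8: X-Z = 24 → Y
  i= 9: T-T =  0 → A
  i=10: P-I =  7 → H
  i=11: H-I = 25 → Z
  i=12: T-Z = 20 → U
  i=13: O-F =  9 → J
  i=14: M-O = 24 → Y
  i=15: Y-Y =  0 → A
  i=16: E-X =  7 → H
  i=17: U-V = 25 → Z
  i=18: L-R = 20 → U
  i=19: O-F =  9 → J
  i=20: W-Y = 24 → Y
  i=21: V-V =  0 → A
  i=22: Y-R =  7 → H
  i=23: C-D = 25 → Z
  i=24: L-R = 20 → U
  shifts repeat with period 6: UJYAHZ

UJYAHZ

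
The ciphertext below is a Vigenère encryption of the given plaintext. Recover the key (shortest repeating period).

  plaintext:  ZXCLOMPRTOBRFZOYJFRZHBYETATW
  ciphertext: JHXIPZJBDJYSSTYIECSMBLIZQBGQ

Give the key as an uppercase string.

KKVXBNU

  i= 0: J-Z = 10 → K
  i= 1: H-X = 10 → K
  i= 2: X-C = 21 → V
  i= 3: I-L = 23 → X
  i= 4: P-O =  1 → B
  i= 5: Z-M = 13 → N
  i= 6: J-P = 20 → U
  i= 7: B-R = 10 → K
  i= 8: D-T = 10 → K
  i= 9: J-O = 21 → V
  i=10: Y-B = 23 → X
  i=11: S-R =  1 → B
  i=12: S-F = 13 → N
  i=13: T-Z = 20 → U
  i=14: Y-O = 10 → K
  i=15: I-Y = 10 → K
  i=16: E-J = 21 → V
  i=17: C-F = 23 → X
  i=18: S-R =  1 → B
  i=19: M-Z = 13 → N
  i=20: B-H = 20 → U
  i=21: L-B = 10 → K
  i=22: I-Y = 10 → K
  i=23: Z-E = 21 → V
  i=24: Q-T = 23 → X
  i=25: B-A =  1 → B
  i=26: G-T = 13 → N
  i=27: Q-W = 20 → U
  shifts repeat with period 7: KKVXBNU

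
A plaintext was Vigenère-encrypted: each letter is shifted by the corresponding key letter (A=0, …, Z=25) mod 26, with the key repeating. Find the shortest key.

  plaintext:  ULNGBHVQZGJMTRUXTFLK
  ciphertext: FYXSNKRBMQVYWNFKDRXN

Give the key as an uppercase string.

  i= 0: F-U = 11 → L
  i= 1: Y-L = 13 → N
  i= 2: X-N = 10 → K
  i= 3: S-G = 12 → M
  i= 4: N-B = 12 → M
  i= 5: K-H =  3 → D
  i= 6: R-V = 22 → W
  i= 7: B-Q = 11 → L
  i= 8: M-Z = 13 → N
  i= 9: Q-G = 10 → K
  i=10: V-J = 12 → M
  i=11: Y-M = 12 → M
  i=12: W-T =  3 → D
  i=13: N-R = 22 → W
  i=14: F-U = 11 → L
  i=15: K-X = 13 → N
  i=16: D-T = 10 → K
  i=17: R-F = 12 → M
  i=18: X-L = 12 → M
  i=19: N-K =  3 → D
  shifts repeat with period 7: LNKMMDW

LNKMMDW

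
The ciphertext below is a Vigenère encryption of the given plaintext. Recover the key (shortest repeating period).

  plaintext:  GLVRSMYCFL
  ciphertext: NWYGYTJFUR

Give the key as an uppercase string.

  i= 0: N-G =  7 → H
  i= 1: W-L = 11 → L
  i= 2: Y-V =  3 → D
  i= 3: G-R = 15 → P
  i= 4: Y-S =  6 → G
  i= 5: T-M =  7 → H
  i= 6: J-Y = 11 → L
  i= 7: F-C =  3 → D
  i= 8: U-F = 15 → P
  i= 9: R-L =  6 → G
  shifts repeat with period 5: HLDPG

HLDPG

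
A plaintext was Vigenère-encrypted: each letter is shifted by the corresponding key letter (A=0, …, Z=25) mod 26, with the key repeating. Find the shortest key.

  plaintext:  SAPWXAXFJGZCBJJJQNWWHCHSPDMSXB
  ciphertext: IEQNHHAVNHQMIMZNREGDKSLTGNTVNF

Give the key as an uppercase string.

QEBRKHD

  i= 0: I-S = 16 → Q
  i= 1: E-A =  4 → E
  i= 2: Q-P =  1 → B
  i= 3: N-W = 17 → R
  i= 4: H-X = 10 → K
  i= 5: H-A =  7 → H
  i= 6: A-X =  3 → D
  i= 7: V-F = 16 → Q
  i= 8: N-J =  4 → E
  i= 9: H-G =  1 → B
  i=10: Q-Z = 17 → R
  i=11: M-C = 10 → K
  i=12: I-B =  7 → H
  i=13: M-J =  3 → D
  i=14: Z-J = 16 → Q
  i=15: N-J =  4 → E
  i=16: R-Q =  1 → B
  i=17: E-N = 17 → R
  i=18: G-W = 10 → K
  i=19: D-W =  7 → H
  i=20: K-H =  3 → D
  i=21: S-C = 16 → Q
  i=22: L-H =  4 → E
  i=23: T-S =  1 → B
  i=24: G-P = 17 → R
  i=25: N-D = 10 → K
  i=26: T-M =  7 → H
  i=27: V-S =  3 → D
  i=28: N-X = 16 → Q
  i=29: F-B =  4 → E
  shifts repeat with period 7: QEBRKHD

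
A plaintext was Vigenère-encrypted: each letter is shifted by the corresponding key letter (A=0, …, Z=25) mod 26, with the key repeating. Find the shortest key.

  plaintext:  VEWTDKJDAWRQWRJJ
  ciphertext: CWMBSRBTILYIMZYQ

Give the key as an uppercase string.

HSQIP

  i= 0: C-V =  7 → H
  i= 1: W-E = 18 → S
  i= 2: M-W = 16 → Q
  i= 3: B-T =  8 → I
  i= 4: S-D = 15 → P
  i= 5: R-K =  7 → H
  i= 6: B-J = 18 → S
  i= 7: T-D = 16 → Q
  i= 8: I-A =  8 → I
  i= 9: L-W = 15 → P
  i=10: Y-R =  7 → H
  i=11: I-Q = 18 → S
  i=12: M-W = 16 → Q
  i=13: Z-R =  8 → I
  i=14: Y-J = 15 → P
  i=15: Q-J =  7 → H
  shifts repeat with period 5: HSQIP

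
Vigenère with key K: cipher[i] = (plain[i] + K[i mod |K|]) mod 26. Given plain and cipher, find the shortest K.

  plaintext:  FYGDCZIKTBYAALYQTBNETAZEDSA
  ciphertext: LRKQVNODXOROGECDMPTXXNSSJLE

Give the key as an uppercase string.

  i= 0: L-F =  6 → G
  i= 1: R-Y = 19 → T
  i= 2: K-G =  4 → E
  i= 3: Q-D = 13 → N
  i= 4: V-C = 19 → T
  i= 5: N-Z = 14 → O
  i= 6: O-I =  6 → G
  i= 7: D-K = 19 → T
  i= 8: X-T =  4 → E
  i= 9: O-B = 13 → N
  i=10: R-Y = 19 → T
  i=11: O-A = 14 → O
  i=12: G-A =  6 → G
  i=13: E-L = 19 → T
  i=14: C-Y =  4 → E
  i=15: D-Q = 13 → N
  i=16: M-T = 19 → T
  i=17: P-B = 14 → O
  i=18: T-N =  6 → G
  i=19: X-E = 19 → T
  i=20: X-T =  4 → E
  i=21: N-A = 13 → N
  i=22: S-Z = 19 → T
  i=23: S-E = 14 → O
  i=24: J-D =  6 → G
  i=25: L-S = 19 → T
  i=26: E-A =  4 → E
  shifts repeat with period 6: GTENTO

GTENTO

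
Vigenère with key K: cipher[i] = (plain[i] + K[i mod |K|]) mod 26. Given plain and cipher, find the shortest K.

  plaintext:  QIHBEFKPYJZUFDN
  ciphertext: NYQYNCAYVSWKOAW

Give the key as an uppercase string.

  i= 0: N-Q = 23 → X
  i= 1: Y-I = 16 → Q
  i= 2: Q-H =  9 → J
  i= 3: Y-B = 23 → X
  i= 4: N-E =  9 → J
  i= 5: C-F = 23 → X
  i= 6: A-K = 16 → Q
  i= 7: Y-P =  9 → J
  i= 8: V-Y = 23 → X
  i= 9: S-J =  9 → J
  i=10: W-Z = 23 → X
  i=11: K-U = 16 → Q
  i=12: O-F =  9 → J
  i=13: A-D = 23 → X
  i=14: W-N =  9 → J
  shifts repeat with period 5: XQJXJ

XQJXJ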